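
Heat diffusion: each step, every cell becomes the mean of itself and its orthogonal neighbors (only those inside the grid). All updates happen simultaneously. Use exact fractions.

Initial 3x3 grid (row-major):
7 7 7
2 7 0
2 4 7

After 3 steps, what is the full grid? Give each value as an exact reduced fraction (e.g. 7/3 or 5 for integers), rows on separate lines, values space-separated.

Answer: 1079/216 433/80 2201/432
2273/480 5461/1200 14273/2880
865/216 1591/360 1853/432

Derivation:
After step 1:
  16/3 7 14/3
  9/2 4 21/4
  8/3 5 11/3
After step 2:
  101/18 21/4 203/36
  33/8 103/20 211/48
  73/18 23/6 167/36
After step 3:
  1079/216 433/80 2201/432
  2273/480 5461/1200 14273/2880
  865/216 1591/360 1853/432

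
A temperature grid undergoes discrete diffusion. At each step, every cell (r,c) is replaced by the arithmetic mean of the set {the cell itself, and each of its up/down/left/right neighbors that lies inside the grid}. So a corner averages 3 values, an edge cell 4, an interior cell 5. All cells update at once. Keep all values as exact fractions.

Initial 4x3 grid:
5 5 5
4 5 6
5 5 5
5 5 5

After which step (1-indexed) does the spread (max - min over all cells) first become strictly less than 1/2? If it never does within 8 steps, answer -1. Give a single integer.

Answer: 2

Derivation:
Step 1: max=16/3, min=14/3, spread=2/3
Step 2: max=125/24, min=115/24, spread=5/12
  -> spread < 1/2 first at step 2
Step 3: max=1109/216, min=1051/216, spread=29/108
Step 4: max=275/54, min=265/54, spread=5/27
Step 5: max=13127/2592, min=12793/2592, spread=167/1296
Step 6: max=39233/7776, min=38527/7776, spread=353/3888
Step 7: max=939115/186624, min=927125/186624, spread=5995/93312
Step 8: max=5624279/1119744, min=5573161/1119744, spread=25559/559872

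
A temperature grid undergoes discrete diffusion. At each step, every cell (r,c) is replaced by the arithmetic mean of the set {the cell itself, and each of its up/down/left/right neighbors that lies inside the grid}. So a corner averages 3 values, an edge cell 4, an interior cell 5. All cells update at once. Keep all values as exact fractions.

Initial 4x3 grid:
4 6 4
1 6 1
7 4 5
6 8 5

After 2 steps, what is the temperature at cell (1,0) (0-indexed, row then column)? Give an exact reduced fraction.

Step 1: cell (1,0) = 9/2
Step 2: cell (1,0) = 61/15
Full grid after step 2:
  79/18 239/60 38/9
  61/15 231/50 901/240
  11/2 118/25 79/16
  23/4 99/16 31/6

Answer: 61/15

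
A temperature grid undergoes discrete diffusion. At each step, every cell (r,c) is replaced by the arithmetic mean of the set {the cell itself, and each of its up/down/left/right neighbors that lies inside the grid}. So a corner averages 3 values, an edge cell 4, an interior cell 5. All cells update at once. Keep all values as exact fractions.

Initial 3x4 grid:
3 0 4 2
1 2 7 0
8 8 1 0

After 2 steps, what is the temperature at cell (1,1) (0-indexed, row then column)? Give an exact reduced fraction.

Step 1: cell (1,1) = 18/5
Step 2: cell (1,1) = 169/50
Full grid after step 2:
  85/36 313/120 103/40 5/2
  141/40 169/50 159/50 443/240
  167/36 1081/240 713/240 79/36

Answer: 169/50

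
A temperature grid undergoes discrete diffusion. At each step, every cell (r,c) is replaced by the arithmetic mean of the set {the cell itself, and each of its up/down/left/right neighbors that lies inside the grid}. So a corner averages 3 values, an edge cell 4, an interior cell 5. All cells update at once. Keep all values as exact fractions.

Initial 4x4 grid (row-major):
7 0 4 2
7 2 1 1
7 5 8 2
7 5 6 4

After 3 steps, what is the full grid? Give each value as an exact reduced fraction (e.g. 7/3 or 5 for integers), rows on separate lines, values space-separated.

After step 1:
  14/3 13/4 7/4 7/3
  23/4 3 16/5 3/2
  13/2 27/5 22/5 15/4
  19/3 23/4 23/4 4
After step 2:
  41/9 19/6 79/30 67/36
  239/48 103/25 277/100 647/240
  1439/240 501/100 9/2 273/80
  223/36 697/120 199/40 9/2
After step 3:
  1829/432 3257/900 2347/900 5177/2160
  35371/7200 4811/1200 20063/6000 19331/7200
  39923/7200 30521/6000 8267/2000 1813/480
  12959/2160 19789/3600 1187/240 1031/240

Answer: 1829/432 3257/900 2347/900 5177/2160
35371/7200 4811/1200 20063/6000 19331/7200
39923/7200 30521/6000 8267/2000 1813/480
12959/2160 19789/3600 1187/240 1031/240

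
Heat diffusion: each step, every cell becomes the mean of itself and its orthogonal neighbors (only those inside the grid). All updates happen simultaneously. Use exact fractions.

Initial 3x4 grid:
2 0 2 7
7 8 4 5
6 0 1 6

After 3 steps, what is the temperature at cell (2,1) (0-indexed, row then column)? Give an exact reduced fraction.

Answer: 14359/3600

Derivation:
Step 1: cell (2,1) = 15/4
Step 2: cell (2,1) = 439/120
Step 3: cell (2,1) = 14359/3600
Full grid after step 3:
  19/5 8981/2400 27583/7200 1835/432
  60511/14400 11437/3000 23779/6000 30523/7200
  8993/2160 14359/3600 571/150 49/12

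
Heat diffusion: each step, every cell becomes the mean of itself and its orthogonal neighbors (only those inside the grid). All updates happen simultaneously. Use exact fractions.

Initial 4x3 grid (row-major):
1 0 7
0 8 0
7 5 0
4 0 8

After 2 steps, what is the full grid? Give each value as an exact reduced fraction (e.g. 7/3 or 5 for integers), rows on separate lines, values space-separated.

After step 1:
  1/3 4 7/3
  4 13/5 15/4
  4 4 13/4
  11/3 17/4 8/3
After step 2:
  25/9 139/60 121/36
  41/15 367/100 179/60
  47/12 181/50 41/12
  143/36 175/48 61/18

Answer: 25/9 139/60 121/36
41/15 367/100 179/60
47/12 181/50 41/12
143/36 175/48 61/18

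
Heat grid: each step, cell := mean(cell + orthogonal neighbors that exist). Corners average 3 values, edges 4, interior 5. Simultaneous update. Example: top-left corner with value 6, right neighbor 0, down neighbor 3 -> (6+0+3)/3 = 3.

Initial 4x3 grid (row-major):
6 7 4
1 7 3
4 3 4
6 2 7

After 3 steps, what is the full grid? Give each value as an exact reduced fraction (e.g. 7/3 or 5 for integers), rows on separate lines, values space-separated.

After step 1:
  14/3 6 14/3
  9/2 21/5 9/2
  7/2 4 17/4
  4 9/2 13/3
After step 2:
  91/18 293/60 91/18
  253/60 116/25 1057/240
  4 409/100 205/48
  4 101/24 157/36
After step 3:
  637/135 17671/3600 10327/2160
  16121/3600 26681/6000 33067/7200
  1223/300 25451/6000 30827/7200
  293/72 29987/7200 1849/432

Answer: 637/135 17671/3600 10327/2160
16121/3600 26681/6000 33067/7200
1223/300 25451/6000 30827/7200
293/72 29987/7200 1849/432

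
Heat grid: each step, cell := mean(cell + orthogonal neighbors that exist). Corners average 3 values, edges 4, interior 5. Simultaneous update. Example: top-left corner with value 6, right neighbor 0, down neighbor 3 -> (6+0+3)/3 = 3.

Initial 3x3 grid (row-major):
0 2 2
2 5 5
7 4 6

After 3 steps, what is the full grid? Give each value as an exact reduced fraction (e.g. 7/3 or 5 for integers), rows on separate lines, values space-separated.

After step 1:
  4/3 9/4 3
  7/2 18/5 9/2
  13/3 11/2 5
After step 2:
  85/36 611/240 13/4
  383/120 387/100 161/40
  40/9 553/120 5
After step 3:
  5831/2160 43297/14400 2357/720
  24961/7200 21889/6000 3229/800
  551/135 32261/7200 409/90

Answer: 5831/2160 43297/14400 2357/720
24961/7200 21889/6000 3229/800
551/135 32261/7200 409/90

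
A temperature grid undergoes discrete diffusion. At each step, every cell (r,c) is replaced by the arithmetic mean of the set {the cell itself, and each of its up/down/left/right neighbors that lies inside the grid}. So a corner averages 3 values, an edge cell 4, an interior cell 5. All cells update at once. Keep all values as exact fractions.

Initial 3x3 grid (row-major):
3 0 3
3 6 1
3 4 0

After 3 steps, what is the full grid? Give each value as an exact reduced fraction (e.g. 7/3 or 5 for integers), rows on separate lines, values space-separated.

Answer: 1961/720 2371/900 2389/1080
44611/14400 7891/3000 1977/800
413/135 14087/4800 5263/2160

Derivation:
After step 1:
  2 3 4/3
  15/4 14/5 5/2
  10/3 13/4 5/3
After step 2:
  35/12 137/60 41/18
  713/240 153/50 83/40
  31/9 221/80 89/36
After step 3:
  1961/720 2371/900 2389/1080
  44611/14400 7891/3000 1977/800
  413/135 14087/4800 5263/2160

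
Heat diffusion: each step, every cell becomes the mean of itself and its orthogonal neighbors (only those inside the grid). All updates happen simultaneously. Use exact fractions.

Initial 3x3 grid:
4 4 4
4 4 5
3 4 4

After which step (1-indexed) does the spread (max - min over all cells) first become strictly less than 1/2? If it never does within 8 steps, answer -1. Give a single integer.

Step 1: max=13/3, min=11/3, spread=2/3
Step 2: max=1027/240, min=67/18, spread=401/720
Step 3: max=9077/2160, min=4181/1080, spread=143/432
  -> spread < 1/2 first at step 3
Step 4: max=535879/129600, min=252877/64800, spread=1205/5184
Step 5: max=31994813/7776000, min=15362969/3888000, spread=10151/62208
Step 6: max=1906102111/466560000, min=926326993/233280000, spread=85517/746496
Step 7: max=113968156517/27993600000, min=55858404821/13996800000, spread=720431/8957952
Step 8: max=6816061489399/1679616000000, min=3360614955637/839808000000, spread=6069221/107495424

Answer: 3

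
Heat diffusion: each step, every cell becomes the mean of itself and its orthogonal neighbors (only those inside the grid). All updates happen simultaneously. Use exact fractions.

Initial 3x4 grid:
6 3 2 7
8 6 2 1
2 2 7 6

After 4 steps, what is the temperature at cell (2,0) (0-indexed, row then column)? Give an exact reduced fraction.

Step 1: cell (2,0) = 4
Step 2: cell (2,0) = 55/12
Step 3: cell (2,0) = 68/15
Step 4: cell (2,0) = 97861/21600
Full grid after step 4:
  150329/32400 940981/216000 865421/216000 249653/64800
  1986917/432000 392339/90000 243851/60000 142181/36000
  97861/21600 156101/36000 448523/108000 16483/4050

Answer: 97861/21600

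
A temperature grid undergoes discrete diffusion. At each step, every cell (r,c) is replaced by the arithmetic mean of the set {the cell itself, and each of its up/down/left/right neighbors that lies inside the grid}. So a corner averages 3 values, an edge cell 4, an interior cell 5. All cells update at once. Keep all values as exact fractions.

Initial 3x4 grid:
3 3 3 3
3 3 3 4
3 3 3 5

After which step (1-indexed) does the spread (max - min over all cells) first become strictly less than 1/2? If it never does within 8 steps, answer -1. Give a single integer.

Step 1: max=4, min=3, spread=1
Step 2: max=15/4, min=3, spread=3/4
Step 3: max=2579/720, min=3, spread=419/720
Step 4: max=150803/43200, min=679/225, spread=4087/8640
  -> spread < 1/2 first at step 4
Step 5: max=328831/96000, min=164449/54000, spread=65659/172800
Step 6: max=525830263/155520000, min=1658551/540000, spread=1926703/6220800
Step 7: max=31236366517/9331200000, min=300926677/97200000, spread=93896221/373248000
Step 8: max=620036380501/186624000000, min=36352946711/11664000000, spread=61422773/298598400

Answer: 4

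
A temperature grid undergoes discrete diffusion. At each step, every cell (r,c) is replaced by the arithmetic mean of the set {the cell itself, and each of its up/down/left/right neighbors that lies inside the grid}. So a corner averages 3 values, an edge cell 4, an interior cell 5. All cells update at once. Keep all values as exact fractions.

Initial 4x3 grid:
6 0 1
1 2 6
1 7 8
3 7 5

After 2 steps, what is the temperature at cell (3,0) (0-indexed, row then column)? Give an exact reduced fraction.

Step 1: cell (3,0) = 11/3
Step 2: cell (3,0) = 73/18
Full grid after step 2:
  85/36 607/240 53/18
  331/120 86/25 977/240
  85/24 116/25 269/48
  73/18 125/24 56/9

Answer: 73/18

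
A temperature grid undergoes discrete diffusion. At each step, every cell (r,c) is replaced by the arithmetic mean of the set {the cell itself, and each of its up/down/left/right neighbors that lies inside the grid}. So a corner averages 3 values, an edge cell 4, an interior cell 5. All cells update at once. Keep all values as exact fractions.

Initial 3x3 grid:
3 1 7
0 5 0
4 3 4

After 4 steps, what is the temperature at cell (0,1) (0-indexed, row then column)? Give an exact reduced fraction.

Answer: 22069/8000

Derivation:
Step 1: cell (0,1) = 4
Step 2: cell (0,1) = 49/20
Step 3: cell (0,1) = 3643/1200
Step 4: cell (0,1) = 22069/8000
Full grid after step 4:
  44957/16200 22069/8000 99389/32400
  569863/216000 268631/90000 105623/36000
  23191/8100 611113/216000 100639/32400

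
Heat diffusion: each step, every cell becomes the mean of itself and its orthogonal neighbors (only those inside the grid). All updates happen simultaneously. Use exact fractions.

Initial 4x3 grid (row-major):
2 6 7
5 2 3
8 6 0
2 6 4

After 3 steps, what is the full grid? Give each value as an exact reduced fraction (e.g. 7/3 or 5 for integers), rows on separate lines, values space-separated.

Answer: 9659/2160 61601/14400 4597/1080
7967/1800 3233/750 28343/7200
16879/3600 25339/6000 27983/7200
2561/540 31453/7200 8339/2160

Derivation:
After step 1:
  13/3 17/4 16/3
  17/4 22/5 3
  21/4 22/5 13/4
  16/3 9/2 10/3
After step 2:
  77/18 1099/240 151/36
  547/120 203/50 959/240
  577/120 109/25 839/240
  181/36 527/120 133/36
After step 3:
  9659/2160 61601/14400 4597/1080
  7967/1800 3233/750 28343/7200
  16879/3600 25339/6000 27983/7200
  2561/540 31453/7200 8339/2160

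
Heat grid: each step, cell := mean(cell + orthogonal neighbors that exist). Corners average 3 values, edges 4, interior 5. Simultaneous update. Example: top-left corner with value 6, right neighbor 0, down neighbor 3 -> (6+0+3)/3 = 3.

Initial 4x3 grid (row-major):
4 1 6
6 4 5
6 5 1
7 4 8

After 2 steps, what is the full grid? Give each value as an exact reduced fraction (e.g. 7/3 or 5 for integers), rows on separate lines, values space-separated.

Answer: 149/36 937/240 47/12
283/60 419/100 339/80
31/6 499/100 205/48
53/9 5 181/36

Derivation:
After step 1:
  11/3 15/4 4
  5 21/5 4
  6 4 19/4
  17/3 6 13/3
After step 2:
  149/36 937/240 47/12
  283/60 419/100 339/80
  31/6 499/100 205/48
  53/9 5 181/36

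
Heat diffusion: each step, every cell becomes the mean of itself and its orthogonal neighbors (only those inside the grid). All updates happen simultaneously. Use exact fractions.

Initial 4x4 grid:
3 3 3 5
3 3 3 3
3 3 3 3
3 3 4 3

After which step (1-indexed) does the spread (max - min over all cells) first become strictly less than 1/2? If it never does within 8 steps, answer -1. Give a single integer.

Answer: 3

Derivation:
Step 1: max=11/3, min=3, spread=2/3
Step 2: max=32/9, min=3, spread=5/9
Step 3: max=365/108, min=3, spread=41/108
  -> spread < 1/2 first at step 3
Step 4: max=54103/16200, min=27391/9000, spread=5999/20250
Step 5: max=1597141/486000, min=68759/22500, spread=559733/2430000
Step 6: max=23790473/7290000, min=9967021/3240000, spread=5458703/29160000
Step 7: max=283401107/87480000, min=4172527/1350000, spread=65106787/437400000
Step 8: max=661250377/205031250, min=45184480127/14580000000, spread=16539920137/131220000000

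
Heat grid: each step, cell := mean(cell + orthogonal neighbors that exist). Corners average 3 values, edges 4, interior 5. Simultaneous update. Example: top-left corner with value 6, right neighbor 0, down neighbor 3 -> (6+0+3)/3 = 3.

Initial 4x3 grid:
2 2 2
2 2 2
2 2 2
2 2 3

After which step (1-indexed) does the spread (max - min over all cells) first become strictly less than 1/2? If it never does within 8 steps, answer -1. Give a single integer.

Answer: 1

Derivation:
Step 1: max=7/3, min=2, spread=1/3
  -> spread < 1/2 first at step 1
Step 2: max=41/18, min=2, spread=5/18
Step 3: max=473/216, min=2, spread=41/216
Step 4: max=56057/25920, min=2, spread=4217/25920
Step 5: max=3319549/1555200, min=14479/7200, spread=38417/311040
Step 6: max=197824211/93312000, min=290597/144000, spread=1903471/18662400
Step 7: max=11798429089/5598720000, min=8755759/4320000, spread=18038617/223948800
Step 8: max=705114582851/335923200000, min=790526759/388800000, spread=883978523/13436928000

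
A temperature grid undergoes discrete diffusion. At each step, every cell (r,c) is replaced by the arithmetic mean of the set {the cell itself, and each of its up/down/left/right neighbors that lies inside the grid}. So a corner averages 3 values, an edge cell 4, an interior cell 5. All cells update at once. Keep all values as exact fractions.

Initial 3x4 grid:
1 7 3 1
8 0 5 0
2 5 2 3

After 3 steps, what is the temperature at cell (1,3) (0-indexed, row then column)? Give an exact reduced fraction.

Step 1: cell (1,3) = 9/4
Step 2: cell (1,3) = 29/16
Step 3: cell (1,3) = 2471/960
Full grid after step 3:
  893/216 4807/1440 4579/1440 247/108
  10379/2880 2297/600 131/50 2471/960
  569/144 127/40 2227/720 977/432

Answer: 2471/960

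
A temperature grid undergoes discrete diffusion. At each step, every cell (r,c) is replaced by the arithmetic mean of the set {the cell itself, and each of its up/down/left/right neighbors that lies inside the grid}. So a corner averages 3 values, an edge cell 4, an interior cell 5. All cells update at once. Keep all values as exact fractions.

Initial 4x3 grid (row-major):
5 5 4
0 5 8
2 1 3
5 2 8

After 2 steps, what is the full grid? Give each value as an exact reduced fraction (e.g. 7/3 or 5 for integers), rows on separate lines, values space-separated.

After step 1:
  10/3 19/4 17/3
  3 19/5 5
  2 13/5 5
  3 4 13/3
After step 2:
  133/36 351/80 185/36
  91/30 383/100 73/15
  53/20 87/25 127/30
  3 209/60 40/9

Answer: 133/36 351/80 185/36
91/30 383/100 73/15
53/20 87/25 127/30
3 209/60 40/9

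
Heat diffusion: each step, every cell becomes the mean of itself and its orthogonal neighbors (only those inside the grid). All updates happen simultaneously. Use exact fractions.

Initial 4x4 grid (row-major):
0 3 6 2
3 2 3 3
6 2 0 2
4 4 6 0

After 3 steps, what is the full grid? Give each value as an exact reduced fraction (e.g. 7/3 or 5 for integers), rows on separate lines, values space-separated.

Answer: 213/80 6679/2400 4289/1440 403/135
863/300 5671/2000 4099/1500 3899/1440
61/18 4579/1500 16243/6000 16807/7200
1001/270 247/72 4933/1800 5281/2160

Derivation:
After step 1:
  2 11/4 7/2 11/3
  11/4 13/5 14/5 5/2
  15/4 14/5 13/5 5/4
  14/3 4 5/2 8/3
After step 2:
  5/2 217/80 763/240 29/9
  111/40 137/50 14/5 613/240
  419/120 63/20 239/100 541/240
  149/36 419/120 353/120 77/36
After step 3:
  213/80 6679/2400 4289/1440 403/135
  863/300 5671/2000 4099/1500 3899/1440
  61/18 4579/1500 16243/6000 16807/7200
  1001/270 247/72 4933/1800 5281/2160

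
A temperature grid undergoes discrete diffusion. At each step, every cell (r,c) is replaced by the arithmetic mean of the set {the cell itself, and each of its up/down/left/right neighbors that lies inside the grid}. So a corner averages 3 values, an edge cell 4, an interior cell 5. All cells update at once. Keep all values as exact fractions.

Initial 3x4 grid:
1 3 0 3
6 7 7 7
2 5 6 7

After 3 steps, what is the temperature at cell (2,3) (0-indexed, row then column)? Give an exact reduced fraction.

Answer: 12589/2160

Derivation:
Step 1: cell (2,3) = 20/3
Step 2: cell (2,3) = 227/36
Step 3: cell (2,3) = 12589/2160
Full grid after step 3:
  1027/270 2759/720 761/180 2381/540
  3001/720 5567/1200 1977/400 423/80
  10121/2160 7243/1440 8183/1440 12589/2160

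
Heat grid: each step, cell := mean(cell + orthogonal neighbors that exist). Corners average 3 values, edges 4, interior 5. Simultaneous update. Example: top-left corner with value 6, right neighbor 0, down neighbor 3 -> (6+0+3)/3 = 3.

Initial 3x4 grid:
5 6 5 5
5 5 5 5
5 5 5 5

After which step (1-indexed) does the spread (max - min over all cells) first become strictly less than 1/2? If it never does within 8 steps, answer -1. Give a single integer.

Answer: 1

Derivation:
Step 1: max=16/3, min=5, spread=1/3
  -> spread < 1/2 first at step 1
Step 2: max=631/120, min=5, spread=31/120
Step 3: max=5611/1080, min=5, spread=211/1080
Step 4: max=556897/108000, min=9047/1800, spread=14077/108000
Step 5: max=5000407/972000, min=543683/108000, spread=5363/48600
Step 6: max=149540809/29160000, min=302869/60000, spread=93859/1166400
Step 7: max=8958274481/1749600000, min=491336467/97200000, spread=4568723/69984000
Step 8: max=536660435629/104976000000, min=14761618889/2916000000, spread=8387449/167961600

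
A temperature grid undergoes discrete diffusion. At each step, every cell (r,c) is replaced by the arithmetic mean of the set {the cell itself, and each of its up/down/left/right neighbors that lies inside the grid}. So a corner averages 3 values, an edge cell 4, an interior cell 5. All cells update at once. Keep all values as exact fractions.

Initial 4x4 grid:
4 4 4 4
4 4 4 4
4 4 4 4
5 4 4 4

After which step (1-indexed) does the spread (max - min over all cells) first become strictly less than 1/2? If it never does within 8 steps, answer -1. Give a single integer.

Step 1: max=13/3, min=4, spread=1/3
  -> spread < 1/2 first at step 1
Step 2: max=77/18, min=4, spread=5/18
Step 3: max=905/216, min=4, spread=41/216
Step 4: max=26963/6480, min=4, spread=1043/6480
Step 5: max=803153/194400, min=4, spread=25553/194400
Step 6: max=23999459/5832000, min=72079/18000, spread=645863/5832000
Step 7: max=717481691/174960000, min=480971/120000, spread=16225973/174960000
Step 8: max=21472677983/5248800000, min=216701/54000, spread=409340783/5248800000

Answer: 1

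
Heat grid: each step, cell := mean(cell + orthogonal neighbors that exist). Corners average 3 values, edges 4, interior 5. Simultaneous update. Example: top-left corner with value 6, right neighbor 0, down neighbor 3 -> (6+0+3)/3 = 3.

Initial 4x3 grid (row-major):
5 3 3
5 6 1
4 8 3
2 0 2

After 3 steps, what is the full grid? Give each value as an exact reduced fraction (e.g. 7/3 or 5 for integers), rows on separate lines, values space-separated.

Answer: 1177/270 57401/14400 476/135
31403/7200 24289/6000 25403/7200
9551/2400 10877/3000 23953/7200
2389/720 11429/3600 6187/2160

Derivation:
After step 1:
  13/3 17/4 7/3
  5 23/5 13/4
  19/4 21/5 7/2
  2 3 5/3
After step 2:
  163/36 931/240 59/18
  1121/240 213/50 821/240
  319/80 401/100 757/240
  13/4 163/60 49/18
After step 3:
  1177/270 57401/14400 476/135
  31403/7200 24289/6000 25403/7200
  9551/2400 10877/3000 23953/7200
  2389/720 11429/3600 6187/2160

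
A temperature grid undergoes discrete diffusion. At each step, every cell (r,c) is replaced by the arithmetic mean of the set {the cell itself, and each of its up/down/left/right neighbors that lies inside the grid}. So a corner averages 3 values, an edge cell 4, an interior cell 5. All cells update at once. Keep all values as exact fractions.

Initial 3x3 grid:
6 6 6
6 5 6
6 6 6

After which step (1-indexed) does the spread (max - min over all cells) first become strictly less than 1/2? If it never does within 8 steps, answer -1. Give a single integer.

Step 1: max=6, min=23/4, spread=1/4
  -> spread < 1/2 first at step 1
Step 2: max=471/80, min=144/25, spread=51/400
Step 3: max=2113/360, min=27977/4800, spread=589/14400
Step 4: max=1686919/288000, min=175057/30000, spread=31859/1440000
Step 5: max=10535279/1800000, min=100988393/17280000, spread=751427/86400000
Step 6: max=6065736871/1036800000, min=631365313/108000000, spread=23149331/5184000000
Step 7: max=37905068111/6480000000, min=363765345737/62208000000, spread=616540643/311040000000
Step 8: max=21830947991239/3732480000000, min=2273687546017/388800000000, spread=17737747379/18662400000000

Answer: 1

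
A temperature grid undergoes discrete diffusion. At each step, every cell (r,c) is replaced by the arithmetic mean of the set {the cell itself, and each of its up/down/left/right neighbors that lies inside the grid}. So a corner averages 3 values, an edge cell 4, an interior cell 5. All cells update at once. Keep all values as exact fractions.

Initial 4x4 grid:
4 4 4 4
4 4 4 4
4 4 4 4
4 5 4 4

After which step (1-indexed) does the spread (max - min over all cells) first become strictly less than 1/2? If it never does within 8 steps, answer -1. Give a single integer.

Answer: 1

Derivation:
Step 1: max=13/3, min=4, spread=1/3
  -> spread < 1/2 first at step 1
Step 2: max=511/120, min=4, spread=31/120
Step 3: max=4531/1080, min=4, spread=211/1080
Step 4: max=448843/108000, min=4, spread=16843/108000
Step 5: max=4026643/972000, min=36079/9000, spread=130111/972000
Step 6: max=120282367/29160000, min=2167159/540000, spread=3255781/29160000
Step 7: max=3599553691/874800000, min=2171107/540000, spread=82360351/874800000
Step 8: max=107727316891/26244000000, min=391306441/97200000, spread=2074577821/26244000000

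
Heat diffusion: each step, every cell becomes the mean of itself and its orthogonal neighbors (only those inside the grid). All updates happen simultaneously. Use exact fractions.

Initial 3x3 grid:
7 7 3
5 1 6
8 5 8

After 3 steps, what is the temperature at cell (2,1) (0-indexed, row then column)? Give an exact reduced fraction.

Step 1: cell (2,1) = 11/2
Step 2: cell (2,1) = 679/120
Step 3: cell (2,1) = 38873/7200
Full grid after step 3:
  11663/2160 36523/7200 2747/540
  77221/14400 10659/2000 36673/7200
  449/80 38873/7200 1471/270

Answer: 38873/7200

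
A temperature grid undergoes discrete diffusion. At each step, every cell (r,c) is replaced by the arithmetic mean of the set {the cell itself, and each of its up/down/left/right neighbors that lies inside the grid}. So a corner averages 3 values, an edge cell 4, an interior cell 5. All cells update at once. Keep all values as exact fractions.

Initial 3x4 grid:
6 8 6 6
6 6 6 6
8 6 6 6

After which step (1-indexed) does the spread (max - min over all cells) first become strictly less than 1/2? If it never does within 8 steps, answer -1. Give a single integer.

Answer: 4

Derivation:
Step 1: max=20/3, min=6, spread=2/3
Step 2: max=787/120, min=6, spread=67/120
Step 3: max=7067/1080, min=145/24, spread=271/540
Step 4: max=420799/64800, min=7321/1200, spread=5093/12960
  -> spread < 1/2 first at step 4
Step 5: max=25139501/3888000, min=662611/108000, spread=257101/777600
Step 6: max=1501333999/233280000, min=19987967/3240000, spread=497603/1866240
Step 7: max=89774837141/13996800000, min=200646113/32400000, spread=123828653/559872000
Step 8: max=5369989884319/839808000000, min=18118295413/2916000000, spread=1215366443/6718464000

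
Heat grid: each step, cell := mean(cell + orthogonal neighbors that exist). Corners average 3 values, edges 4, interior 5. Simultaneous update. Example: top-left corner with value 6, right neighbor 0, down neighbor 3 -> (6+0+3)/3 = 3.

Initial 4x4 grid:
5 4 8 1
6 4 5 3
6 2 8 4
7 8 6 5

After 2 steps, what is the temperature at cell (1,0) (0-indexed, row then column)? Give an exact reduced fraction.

Step 1: cell (1,0) = 21/4
Step 2: cell (1,0) = 197/40
Full grid after step 2:
  31/6 379/80 387/80 47/12
  197/40 259/50 451/100 357/80
  231/40 129/25 559/100 73/16
  6 251/40 45/8 67/12

Answer: 197/40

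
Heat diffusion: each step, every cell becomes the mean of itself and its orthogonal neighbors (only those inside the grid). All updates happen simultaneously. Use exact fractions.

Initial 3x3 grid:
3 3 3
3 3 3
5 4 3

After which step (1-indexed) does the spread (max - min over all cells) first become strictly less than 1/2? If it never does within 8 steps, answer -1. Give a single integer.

Step 1: max=4, min=3, spread=1
Step 2: max=15/4, min=3, spread=3/4
Step 3: max=2579/720, min=551/180, spread=25/48
Step 4: max=150953/43200, min=16891/5400, spread=211/576
  -> spread < 1/2 first at step 4
Step 5: max=2966297/864000, min=25409/8000, spread=1777/6912
Step 6: max=527878177/155520000, min=7809493/2430000, spread=14971/82944
Step 7: max=31413470419/9331200000, min=7557771511/2332800000, spread=126121/995328
Step 8: max=624751302131/186624000000, min=76018719407/23328000000, spread=1062499/11943936

Answer: 4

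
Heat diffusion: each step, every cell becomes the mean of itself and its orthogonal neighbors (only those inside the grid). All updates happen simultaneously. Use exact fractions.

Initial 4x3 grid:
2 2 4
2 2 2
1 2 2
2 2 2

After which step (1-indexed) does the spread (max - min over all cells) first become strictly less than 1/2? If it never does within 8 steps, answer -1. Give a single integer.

Step 1: max=8/3, min=5/3, spread=1
Step 2: max=23/9, min=209/120, spread=293/360
Step 3: max=257/108, min=1949/1080, spread=23/40
Step 4: max=148993/64800, min=59759/32400, spread=131/288
  -> spread < 1/2 first at step 4
Step 5: max=8689157/3888000, min=1824923/972000, spread=30877/86400
Step 6: max=511406383/233280000, min=869234/455625, spread=98309/345600
Step 7: max=30230094197/13996800000, min=3382690309/1749600000, spread=14082541/62208000
Step 8: max=1793650674223/839808000000, min=205152014231/104976000000, spread=135497387/746496000

Answer: 4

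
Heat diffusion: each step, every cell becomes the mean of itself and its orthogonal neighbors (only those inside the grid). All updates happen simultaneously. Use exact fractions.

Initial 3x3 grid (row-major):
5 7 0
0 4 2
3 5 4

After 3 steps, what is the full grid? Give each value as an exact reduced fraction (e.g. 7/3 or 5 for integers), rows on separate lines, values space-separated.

After step 1:
  4 4 3
  3 18/5 5/2
  8/3 4 11/3
After step 2:
  11/3 73/20 19/6
  199/60 171/50 383/120
  29/9 209/60 61/18
After step 3:
  319/90 4171/1200 1201/360
  12263/3600 10237/3000 23701/7200
  451/135 12163/3600 3623/1080

Answer: 319/90 4171/1200 1201/360
12263/3600 10237/3000 23701/7200
451/135 12163/3600 3623/1080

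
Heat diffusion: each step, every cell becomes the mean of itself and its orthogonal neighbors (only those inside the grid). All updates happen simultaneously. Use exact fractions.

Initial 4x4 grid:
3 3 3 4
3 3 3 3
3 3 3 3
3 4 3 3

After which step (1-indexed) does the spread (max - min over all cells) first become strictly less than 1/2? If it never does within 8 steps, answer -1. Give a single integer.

Answer: 1

Derivation:
Step 1: max=10/3, min=3, spread=1/3
  -> spread < 1/2 first at step 1
Step 2: max=59/18, min=3, spread=5/18
Step 3: max=3451/1080, min=145/48, spread=377/2160
Step 4: max=20483/6480, min=7301/2400, spread=7703/64800
Step 5: max=3054643/972000, min=660301/216000, spread=166577/1944000
Step 6: max=91250347/29160000, min=19893071/6480000, spread=692611/11664000
Step 7: max=2731832281/874800000, min=13299601/4320000, spread=77326157/1749600000
Step 8: max=136446732959/43740000000, min=17995488103/5832000000, spread=2961144373/87480000000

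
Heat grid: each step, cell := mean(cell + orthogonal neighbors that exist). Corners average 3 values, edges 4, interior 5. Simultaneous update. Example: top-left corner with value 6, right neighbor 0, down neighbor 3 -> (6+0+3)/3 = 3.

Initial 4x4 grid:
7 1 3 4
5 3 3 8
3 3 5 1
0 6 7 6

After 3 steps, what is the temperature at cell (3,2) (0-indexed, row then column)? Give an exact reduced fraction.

Answer: 2107/450

Derivation:
Step 1: cell (3,2) = 6
Step 2: cell (3,2) = 277/60
Step 3: cell (3,2) = 2107/450
Full grid after step 3:
  803/216 27539/7200 2963/800 2983/720
  27359/7200 10813/3000 8249/2000 2471/600
  8381/2400 7937/2000 6217/1500 8473/1800
  59/16 293/75 2107/450 2557/540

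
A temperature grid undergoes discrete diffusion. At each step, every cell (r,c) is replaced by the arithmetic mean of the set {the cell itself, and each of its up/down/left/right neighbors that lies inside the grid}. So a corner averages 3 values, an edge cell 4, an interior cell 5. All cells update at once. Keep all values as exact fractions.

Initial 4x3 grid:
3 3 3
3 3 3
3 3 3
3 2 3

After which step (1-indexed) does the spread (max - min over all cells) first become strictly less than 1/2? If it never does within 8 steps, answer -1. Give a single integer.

Answer: 1

Derivation:
Step 1: max=3, min=8/3, spread=1/3
  -> spread < 1/2 first at step 1
Step 2: max=3, min=653/240, spread=67/240
Step 3: max=3, min=6043/2160, spread=437/2160
Step 4: max=2991/1000, min=2434469/864000, spread=29951/172800
Step 5: max=10046/3375, min=22112179/7776000, spread=206761/1555200
Step 6: max=16034329/5400000, min=8875004429/3110400000, spread=14430763/124416000
Step 7: max=1278347273/432000000, min=534764258311/186624000000, spread=139854109/1492992000
Step 8: max=114788771023/38880000000, min=32169848109749/11197440000000, spread=7114543559/89579520000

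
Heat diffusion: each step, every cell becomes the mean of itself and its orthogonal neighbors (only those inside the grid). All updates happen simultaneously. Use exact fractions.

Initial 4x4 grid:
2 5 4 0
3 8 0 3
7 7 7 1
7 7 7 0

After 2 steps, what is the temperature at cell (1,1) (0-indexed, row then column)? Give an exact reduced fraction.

Answer: 519/100

Derivation:
Step 1: cell (1,1) = 23/5
Step 2: cell (1,1) = 519/100
Full grid after step 2:
  157/36 56/15 103/30 67/36
  71/15 519/100 333/100 629/240
  63/10 146/25 24/5 649/240
  20/3 529/80 1159/240 32/9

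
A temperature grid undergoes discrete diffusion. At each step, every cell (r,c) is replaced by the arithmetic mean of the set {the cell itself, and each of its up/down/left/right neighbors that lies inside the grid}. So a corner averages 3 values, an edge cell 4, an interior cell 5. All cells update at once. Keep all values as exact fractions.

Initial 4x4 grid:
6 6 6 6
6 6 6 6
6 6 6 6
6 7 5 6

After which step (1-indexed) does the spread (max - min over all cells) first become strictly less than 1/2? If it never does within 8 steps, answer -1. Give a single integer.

Answer: 2

Derivation:
Step 1: max=19/3, min=17/3, spread=2/3
Step 2: max=92/15, min=88/15, spread=4/15
  -> spread < 1/2 first at step 2
Step 3: max=827/135, min=793/135, spread=34/135
Step 4: max=163969/27000, min=160031/27000, spread=1969/13500
Step 5: max=1473499/243000, min=1442501/243000, spread=15499/121500
Step 6: max=8812751/1458000, min=8683249/1458000, spread=64751/729000
Step 7: max=1320297709/218700000, min=1304102291/218700000, spread=8097709/109350000
Step 8: max=7910179031/1312200000, min=7836220969/1312200000, spread=36979031/656100000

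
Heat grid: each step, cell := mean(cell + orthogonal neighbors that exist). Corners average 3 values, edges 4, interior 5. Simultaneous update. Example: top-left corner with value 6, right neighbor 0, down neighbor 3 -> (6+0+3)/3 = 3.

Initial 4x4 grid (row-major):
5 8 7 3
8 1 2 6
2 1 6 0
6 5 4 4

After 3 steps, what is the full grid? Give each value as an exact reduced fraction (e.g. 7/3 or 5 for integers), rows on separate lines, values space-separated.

Answer: 373/72 3971/800 6631/1440 1213/270
3651/800 863/200 1556/375 1097/288
29651/7200 581/150 10547/3000 1057/288
109/27 27521/7200 5429/1440 3713/1080

Derivation:
After step 1:
  7 21/4 5 16/3
  4 4 22/5 11/4
  17/4 3 13/5 4
  13/3 4 19/4 8/3
After step 2:
  65/12 85/16 1199/240 157/36
  77/16 413/100 15/4 989/240
  187/48 357/100 15/4 721/240
  151/36 193/48 841/240 137/36
After step 3:
  373/72 3971/800 6631/1440 1213/270
  3651/800 863/200 1556/375 1097/288
  29651/7200 581/150 10547/3000 1057/288
  109/27 27521/7200 5429/1440 3713/1080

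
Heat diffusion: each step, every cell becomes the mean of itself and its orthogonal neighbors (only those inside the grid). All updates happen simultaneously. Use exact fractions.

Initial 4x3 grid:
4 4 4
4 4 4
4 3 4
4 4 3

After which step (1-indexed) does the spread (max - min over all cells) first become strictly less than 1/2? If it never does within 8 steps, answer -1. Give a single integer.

Step 1: max=4, min=7/2, spread=1/2
Step 2: max=4, min=32/9, spread=4/9
  -> spread < 1/2 first at step 2
Step 3: max=1587/400, min=26491/7200, spread=83/288
Step 4: max=28409/7200, min=238831/64800, spread=337/1296
Step 5: max=1880449/480000, min=14491979/3888000, spread=7396579/38880000
Step 6: max=50616727/12960000, min=872817961/233280000, spread=61253/373248
Step 7: max=3024121943/777600000, min=52637658599/13996800000, spread=14372291/111974400
Step 8: max=180988507837/46656000000, min=3167497427941/839808000000, spread=144473141/1343692800

Answer: 2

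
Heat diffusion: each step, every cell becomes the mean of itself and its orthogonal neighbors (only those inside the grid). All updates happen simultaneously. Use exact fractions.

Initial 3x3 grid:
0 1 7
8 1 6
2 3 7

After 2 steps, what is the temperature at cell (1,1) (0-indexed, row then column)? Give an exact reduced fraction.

Answer: 173/50

Derivation:
Step 1: cell (1,1) = 19/5
Step 2: cell (1,1) = 173/50
Full grid after step 2:
  8/3 823/240 73/18
  833/240 173/50 381/80
  31/9 1003/240 83/18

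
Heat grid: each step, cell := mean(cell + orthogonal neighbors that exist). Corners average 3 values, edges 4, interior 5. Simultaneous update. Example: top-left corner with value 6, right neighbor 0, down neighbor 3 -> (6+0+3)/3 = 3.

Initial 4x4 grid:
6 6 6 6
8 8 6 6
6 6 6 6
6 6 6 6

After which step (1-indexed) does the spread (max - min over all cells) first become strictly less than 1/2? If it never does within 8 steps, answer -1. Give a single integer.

Step 1: max=7, min=6, spread=1
Step 2: max=809/120, min=6, spread=89/120
Step 3: max=898/135, min=6, spread=88/135
Step 4: max=53477/8100, min=1813/300, spread=2263/4050
Step 5: max=63593/9720, min=18209/3000, spread=14362/30375
  -> spread < 1/2 first at step 5
Step 6: max=23691337/3645000, min=411851/67500, spread=1451383/3645000
Step 7: max=706474183/109350000, min=2480927/405000, spread=36623893/109350000
Step 8: max=21095676001/3280500000, min=124518379/20250000, spread=923698603/3280500000

Answer: 5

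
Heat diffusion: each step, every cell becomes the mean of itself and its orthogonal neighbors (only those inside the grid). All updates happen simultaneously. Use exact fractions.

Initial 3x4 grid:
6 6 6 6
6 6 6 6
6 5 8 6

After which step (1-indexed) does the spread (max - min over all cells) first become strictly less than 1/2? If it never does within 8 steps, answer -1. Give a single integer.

Answer: 3

Derivation:
Step 1: max=20/3, min=17/3, spread=1
Step 2: max=767/120, min=88/15, spread=21/40
Step 3: max=6827/1080, min=1069/180, spread=413/1080
  -> spread < 1/2 first at step 3
Step 4: max=201761/32400, min=322141/54000, spread=21191/81000
Step 5: max=6036167/972000, min=215431/36000, spread=21953/97200
Step 6: max=90030517/14580000, min=58407203/9720000, spread=193577/1166400
Step 7: max=1347272507/218700000, min=3510062777/583200000, spread=9919669/69984000
Step 8: max=322472264377/52488000000, min=70365687431/11664000000, spread=18645347/167961600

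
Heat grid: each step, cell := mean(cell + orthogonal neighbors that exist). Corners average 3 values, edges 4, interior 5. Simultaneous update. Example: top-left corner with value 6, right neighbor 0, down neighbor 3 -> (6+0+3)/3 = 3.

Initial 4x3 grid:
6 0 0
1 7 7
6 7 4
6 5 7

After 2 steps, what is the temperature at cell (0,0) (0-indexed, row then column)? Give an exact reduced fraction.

Step 1: cell (0,0) = 7/3
Step 2: cell (0,0) = 127/36
Full grid after step 2:
  127/36 739/240 121/36
  251/60 459/100 1049/240
  161/30 277/50 1313/240
  203/36 461/80 107/18

Answer: 127/36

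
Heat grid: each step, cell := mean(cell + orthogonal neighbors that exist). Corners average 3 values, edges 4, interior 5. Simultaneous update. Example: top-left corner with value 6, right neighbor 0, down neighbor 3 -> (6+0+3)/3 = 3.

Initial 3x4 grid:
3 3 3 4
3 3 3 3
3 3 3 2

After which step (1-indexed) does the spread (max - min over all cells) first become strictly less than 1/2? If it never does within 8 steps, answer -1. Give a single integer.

Step 1: max=10/3, min=8/3, spread=2/3
Step 2: max=115/36, min=101/36, spread=7/18
  -> spread < 1/2 first at step 2
Step 3: max=1345/432, min=1247/432, spread=49/216
Step 4: max=7961/2592, min=7591/2592, spread=185/1296
Step 5: max=47371/15552, min=45941/15552, spread=715/7776
Step 6: max=94283/31104, min=92341/31104, spread=971/15552
Step 7: max=140983/46656, min=138953/46656, spread=1015/23328
Step 8: max=6752689/2239488, min=6684239/2239488, spread=34225/1119744

Answer: 2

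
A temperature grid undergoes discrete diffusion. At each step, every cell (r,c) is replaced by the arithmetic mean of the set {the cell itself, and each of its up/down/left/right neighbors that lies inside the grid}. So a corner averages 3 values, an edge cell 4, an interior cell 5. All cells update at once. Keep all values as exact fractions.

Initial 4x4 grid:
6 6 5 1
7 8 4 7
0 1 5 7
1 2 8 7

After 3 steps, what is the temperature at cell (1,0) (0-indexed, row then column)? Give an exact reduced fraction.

Answer: 16891/3600

Derivation:
Step 1: cell (1,0) = 21/4
Step 2: cell (1,0) = 571/120
Step 3: cell (1,0) = 16891/3600
Full grid after step 3:
  11627/2160 38927/7200 7147/1440 5329/1080
  16891/3600 28829/6000 15439/3000 7399/1440
  4049/1200 2017/500 29981/6000 8239/1440
  491/180 4259/1200 721/144 2527/432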